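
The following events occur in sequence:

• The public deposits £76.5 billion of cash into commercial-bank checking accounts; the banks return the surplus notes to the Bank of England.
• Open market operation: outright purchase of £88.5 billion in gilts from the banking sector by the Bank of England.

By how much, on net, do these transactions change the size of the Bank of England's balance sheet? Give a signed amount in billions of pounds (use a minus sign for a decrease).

+£88.5 billion

Bank of England balance sheet:
  Assets:      Securities +£88.5B
  Liabilities: Bank reserves +£165B, Currency in circulation −£76.5B
Change in total Bank of England assets = +£88.5 billion.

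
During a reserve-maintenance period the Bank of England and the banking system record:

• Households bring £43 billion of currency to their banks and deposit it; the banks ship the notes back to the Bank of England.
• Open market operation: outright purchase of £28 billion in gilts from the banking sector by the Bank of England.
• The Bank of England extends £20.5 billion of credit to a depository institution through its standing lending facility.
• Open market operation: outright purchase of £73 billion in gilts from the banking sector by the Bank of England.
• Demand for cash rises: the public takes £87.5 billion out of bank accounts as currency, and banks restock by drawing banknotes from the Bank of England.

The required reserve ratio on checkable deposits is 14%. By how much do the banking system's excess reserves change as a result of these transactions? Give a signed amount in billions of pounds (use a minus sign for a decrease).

+£83.23 billion

Currency deposit £43 billion: reserves +£43B, deposits +£43B.
OMO purchase (from banks) £28 billion: reserves +£28B, deposits 0.
Discount-window loan £20.5 billion: reserves +£20.5B, deposits 0.
OMO purchase (from banks) £73 billion: reserves +£73B, deposits 0.
Currency withdrawal £87.5 billion: reserves −£87.5B, deposits −£87.5B.
Totals: Δreserves = +£77B, Δdeposits = −£44.5B.
Δrequired reserves = 14% × −£44.5B = −£6.23B.
Δexcess reserves = Δreserves − Δrequired = +£77B − (−£6.23B) = +£83.23 billion.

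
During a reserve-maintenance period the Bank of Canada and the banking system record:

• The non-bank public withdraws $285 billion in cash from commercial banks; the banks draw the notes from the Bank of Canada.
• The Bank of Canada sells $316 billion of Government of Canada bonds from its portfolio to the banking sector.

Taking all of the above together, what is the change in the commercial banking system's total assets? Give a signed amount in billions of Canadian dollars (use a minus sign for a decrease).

-$285 billion

Currency withdrawal $285 billion: bank balance sheets shrink → −$285B.
OMO sale (to banks) $316 billion: just an asset swap on bank balance sheets → 0.
Net: −285 + 0 = -$285 billion.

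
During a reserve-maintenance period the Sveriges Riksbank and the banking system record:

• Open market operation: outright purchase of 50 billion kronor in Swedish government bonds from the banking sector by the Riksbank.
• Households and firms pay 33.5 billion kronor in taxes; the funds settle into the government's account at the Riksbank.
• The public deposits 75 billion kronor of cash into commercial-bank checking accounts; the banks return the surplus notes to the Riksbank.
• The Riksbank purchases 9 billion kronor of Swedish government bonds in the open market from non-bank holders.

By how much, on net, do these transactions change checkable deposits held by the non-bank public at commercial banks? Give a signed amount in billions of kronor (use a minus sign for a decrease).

Riksbank balance sheet:
  Assets:      Securities +59B
  Liabilities: Bank reserves +100.5B, Currency in circulation −75B, Government deposits +33.5B
Commercial banking system:
  Assets:      Reserves at CB +100.5B, Securities −50B
  Liabilities: Checkable deposits +50.5B
So the change in checkable deposits held by the non-bank public at commercial banks is +50.5 billion.

+50.5 billion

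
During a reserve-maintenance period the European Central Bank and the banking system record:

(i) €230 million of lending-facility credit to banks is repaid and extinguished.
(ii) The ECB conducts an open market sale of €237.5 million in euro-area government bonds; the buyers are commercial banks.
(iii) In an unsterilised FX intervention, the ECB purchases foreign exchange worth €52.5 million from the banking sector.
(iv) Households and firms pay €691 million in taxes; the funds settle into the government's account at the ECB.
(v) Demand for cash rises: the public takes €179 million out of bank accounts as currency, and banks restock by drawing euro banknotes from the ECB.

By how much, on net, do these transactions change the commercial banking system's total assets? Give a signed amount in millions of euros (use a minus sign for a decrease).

-€1100 million

ECB balance sheet:
  Assets:      Securities −€237.5M, Loans to banks −€230M, Foreign assets +€52.5M
  Liabilities: Bank reserves −€1285M, Currency in circulation +€179M, Government deposits +€691M
Commercial banking system:
  Assets:      Reserves at CB −€1285M, Securities +€237.5M, Foreign assets −€52.5M
  Liabilities: Checkable deposits −€870M, Borrowings from CB −€230M
Change in total bank assets = -€1100 million.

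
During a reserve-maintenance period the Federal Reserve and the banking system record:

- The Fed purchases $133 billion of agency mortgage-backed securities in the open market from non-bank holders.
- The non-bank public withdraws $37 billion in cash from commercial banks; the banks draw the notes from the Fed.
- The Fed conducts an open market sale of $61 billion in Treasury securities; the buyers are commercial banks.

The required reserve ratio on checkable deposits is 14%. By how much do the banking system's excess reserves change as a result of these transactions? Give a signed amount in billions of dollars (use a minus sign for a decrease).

+$21.56 billion

Asset purchase (from non-banks) $133 billion: reserves +$133B, deposits +$133B.
Currency withdrawal $37 billion: reserves −$37B, deposits −$37B.
OMO sale (to banks) $61 billion: reserves −$61B, deposits 0.
Totals: Δreserves = +$35B, Δdeposits = +$96B.
Δrequired reserves = 14% × +$96B = +$13.44B.
Δexcess reserves = Δreserves − Δrequired = +$35B − (+$13.44B) = +$21.56 billion.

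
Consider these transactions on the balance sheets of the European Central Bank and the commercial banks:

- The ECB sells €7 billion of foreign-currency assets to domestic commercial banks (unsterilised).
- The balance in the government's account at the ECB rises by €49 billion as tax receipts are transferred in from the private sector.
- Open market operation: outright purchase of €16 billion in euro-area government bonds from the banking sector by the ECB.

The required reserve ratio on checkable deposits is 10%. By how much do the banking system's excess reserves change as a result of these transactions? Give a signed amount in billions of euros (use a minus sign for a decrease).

FX sale €7 billion: reserves −€7B, deposits 0.
Government account inflow €49 billion: reserves −€49B, deposits −€49B.
OMO purchase (from banks) €16 billion: reserves +€16B, deposits 0.
Totals: Δreserves = −€40B, Δdeposits = −€49B.
Δrequired reserves = 10% × −€49B = −€4.9B.
Δexcess reserves = Δreserves − Δrequired = −€40B − (−€4.9B) = -€35.1 billion.

-€35.1 billion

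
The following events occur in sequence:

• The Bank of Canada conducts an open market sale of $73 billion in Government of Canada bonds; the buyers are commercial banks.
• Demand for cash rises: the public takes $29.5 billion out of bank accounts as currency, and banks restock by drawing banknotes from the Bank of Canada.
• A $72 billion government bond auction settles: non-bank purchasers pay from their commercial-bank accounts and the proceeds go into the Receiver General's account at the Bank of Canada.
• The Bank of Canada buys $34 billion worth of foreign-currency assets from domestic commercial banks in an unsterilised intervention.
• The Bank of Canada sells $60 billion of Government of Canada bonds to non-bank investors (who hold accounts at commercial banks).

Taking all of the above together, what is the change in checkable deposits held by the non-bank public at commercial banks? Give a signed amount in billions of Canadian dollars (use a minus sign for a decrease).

-$161.5 billion

OMO sale (to banks) $73 billion: the counterparty is a bank, so public deposits are unchanged → 0.
Currency withdrawal $29.5 billion: non-bank counterparties' bank balances fall → −$29.5B.
Government account inflow $72 billion: non-bank counterparties' bank balances fall → −$72B.
FX purchase $34 billion: the counterparty is a bank, so public deposits are unchanged → 0.
Asset sale (to non-banks) $60 billion: non-bank counterparties' bank balances fall → −$60B.
Net: 0 − 29.5 − 72 + 0 − 60 = -$161.5 billion.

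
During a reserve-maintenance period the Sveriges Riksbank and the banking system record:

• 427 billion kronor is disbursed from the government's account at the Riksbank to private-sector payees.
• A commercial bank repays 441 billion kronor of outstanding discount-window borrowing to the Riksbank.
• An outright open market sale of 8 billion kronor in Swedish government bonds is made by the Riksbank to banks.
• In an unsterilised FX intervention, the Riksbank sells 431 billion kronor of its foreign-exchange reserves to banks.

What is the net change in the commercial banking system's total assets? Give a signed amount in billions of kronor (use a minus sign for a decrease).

-14 billion

Riksbank balance sheet:
  Assets:      Securities −8B, Loans to banks −441B, Foreign assets −431B
  Liabilities: Bank reserves −453B, Government deposits −427B
Commercial banking system:
  Assets:      Reserves at CB −453B, Securities +8B, Foreign assets +431B
  Liabilities: Checkable deposits +427B, Borrowings from CB −441B
Change in total bank assets = -14 billion.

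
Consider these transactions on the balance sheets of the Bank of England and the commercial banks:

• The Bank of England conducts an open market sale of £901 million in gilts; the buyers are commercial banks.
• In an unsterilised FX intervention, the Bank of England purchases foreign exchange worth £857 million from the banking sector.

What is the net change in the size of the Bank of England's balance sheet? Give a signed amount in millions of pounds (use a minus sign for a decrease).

-£44 million

Bank of England balance sheet:
  Assets:      Securities −£901M, Foreign assets +£857M
  Liabilities: Bank reserves −£44M
Change in total Bank of England assets = -£44 million.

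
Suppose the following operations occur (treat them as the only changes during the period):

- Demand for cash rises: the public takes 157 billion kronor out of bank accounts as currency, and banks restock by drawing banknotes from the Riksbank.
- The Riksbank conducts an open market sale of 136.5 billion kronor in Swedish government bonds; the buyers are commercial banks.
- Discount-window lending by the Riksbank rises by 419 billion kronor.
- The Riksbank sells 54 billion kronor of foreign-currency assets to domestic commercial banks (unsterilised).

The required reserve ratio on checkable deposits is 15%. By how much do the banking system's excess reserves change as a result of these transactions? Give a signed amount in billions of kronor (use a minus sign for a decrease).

+95.05 billion

Currency withdrawal 157 billion kronor: reserves −157B, deposits −157B.
OMO sale (to banks) 136.5 billion kronor: reserves −136.5B, deposits 0.
Discount-window loan 419 billion kronor: reserves +419B, deposits 0.
FX sale 54 billion kronor: reserves −54B, deposits 0.
Totals: Δreserves = +71.5B, Δdeposits = −157B.
Δrequired reserves = 15% × −157B = −23.55B.
Δexcess reserves = Δreserves − Δrequired = +71.5B − (−23.55B) = +95.05 billion.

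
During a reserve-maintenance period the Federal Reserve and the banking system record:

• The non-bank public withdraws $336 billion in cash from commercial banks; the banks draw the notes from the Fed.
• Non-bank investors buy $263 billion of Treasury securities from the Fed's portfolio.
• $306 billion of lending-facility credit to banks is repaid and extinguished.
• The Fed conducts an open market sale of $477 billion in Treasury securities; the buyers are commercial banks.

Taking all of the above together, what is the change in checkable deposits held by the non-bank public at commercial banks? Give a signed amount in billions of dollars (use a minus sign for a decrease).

Fed balance sheet:
  Assets:      Securities −$740B, Loans to banks −$306B
  Liabilities: Bank reserves −$1382B, Currency in circulation +$336B
Commercial banking system:
  Assets:      Reserves at CB −$1382B, Securities +$477B
  Liabilities: Checkable deposits −$599B, Borrowings from CB −$306B
So the change in checkable deposits held by the non-bank public at commercial banks is -$599 billion.

-$599 billion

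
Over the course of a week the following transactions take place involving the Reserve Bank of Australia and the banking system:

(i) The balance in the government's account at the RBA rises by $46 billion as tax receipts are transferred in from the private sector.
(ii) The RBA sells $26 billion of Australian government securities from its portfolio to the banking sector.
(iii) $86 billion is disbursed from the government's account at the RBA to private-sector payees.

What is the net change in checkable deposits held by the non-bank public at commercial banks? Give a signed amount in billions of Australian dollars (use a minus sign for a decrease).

RBA balance sheet:
  Assets:      Securities −$26B
  Liabilities: Bank reserves +$14B, Government deposits −$40B
Commercial banking system:
  Assets:      Reserves at CB +$14B, Securities +$26B
  Liabilities: Checkable deposits +$40B
So the change in checkable deposits held by the non-bank public at commercial banks is +$40 billion.

+$40 billion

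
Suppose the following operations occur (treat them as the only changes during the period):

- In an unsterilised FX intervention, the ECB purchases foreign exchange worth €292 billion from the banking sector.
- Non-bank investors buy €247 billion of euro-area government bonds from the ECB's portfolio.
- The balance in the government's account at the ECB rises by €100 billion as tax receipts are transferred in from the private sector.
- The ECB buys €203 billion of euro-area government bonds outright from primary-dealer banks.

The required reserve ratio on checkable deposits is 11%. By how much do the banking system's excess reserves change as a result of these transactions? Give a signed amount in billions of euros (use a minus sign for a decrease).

+€186.17 billion

FX purchase €292 billion: reserves +€292B, deposits 0.
Asset sale (to non-banks) €247 billion: reserves −€247B, deposits −€247B.
Government account inflow €100 billion: reserves −€100B, deposits −€100B.
OMO purchase (from banks) €203 billion: reserves +€203B, deposits 0.
Totals: Δreserves = +€148B, Δdeposits = −€347B.
Δrequired reserves = 11% × −€347B = −€38.17B.
Δexcess reserves = Δreserves − Δrequired = +€148B − (−€38.17B) = +€186.17 billion.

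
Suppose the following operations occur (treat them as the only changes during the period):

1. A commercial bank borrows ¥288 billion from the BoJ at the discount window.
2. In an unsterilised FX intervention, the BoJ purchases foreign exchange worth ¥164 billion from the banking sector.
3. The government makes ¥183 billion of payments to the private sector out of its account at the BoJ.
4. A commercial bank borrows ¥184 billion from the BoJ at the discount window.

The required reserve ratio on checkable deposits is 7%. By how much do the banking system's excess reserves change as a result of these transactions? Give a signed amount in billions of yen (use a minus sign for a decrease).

+¥806.19 billion

Discount-window loan ¥288 billion: reserves +¥288B, deposits 0.
FX purchase ¥164 billion: reserves +¥164B, deposits 0.
Government spending ¥183 billion: reserves +¥183B, deposits +¥183B.
Discount-window loan ¥184 billion: reserves +¥184B, deposits 0.
Totals: Δreserves = +¥819B, Δdeposits = +¥183B.
Δrequired reserves = 7% × +¥183B = +¥12.81B.
Δexcess reserves = Δreserves − Δrequired = +¥819B − (+¥12.81B) = +¥806.19 billion.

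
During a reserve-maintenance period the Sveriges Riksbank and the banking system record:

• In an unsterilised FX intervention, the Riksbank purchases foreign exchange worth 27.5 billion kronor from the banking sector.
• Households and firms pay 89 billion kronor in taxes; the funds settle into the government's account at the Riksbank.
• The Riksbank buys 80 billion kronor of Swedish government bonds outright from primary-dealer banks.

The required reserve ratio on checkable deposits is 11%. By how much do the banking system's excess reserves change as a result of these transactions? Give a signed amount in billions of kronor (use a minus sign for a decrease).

+28.29 billion

FX purchase 27.5 billion kronor: reserves +27.5B, deposits 0.
Government account inflow 89 billion kronor: reserves −89B, deposits −89B.
OMO purchase (from banks) 80 billion kronor: reserves +80B, deposits 0.
Totals: Δreserves = +18.5B, Δdeposits = −89B.
Δrequired reserves = 11% × −89B = −9.79B.
Δexcess reserves = Δreserves − Δrequired = +18.5B − (−9.79B) = +28.29 billion.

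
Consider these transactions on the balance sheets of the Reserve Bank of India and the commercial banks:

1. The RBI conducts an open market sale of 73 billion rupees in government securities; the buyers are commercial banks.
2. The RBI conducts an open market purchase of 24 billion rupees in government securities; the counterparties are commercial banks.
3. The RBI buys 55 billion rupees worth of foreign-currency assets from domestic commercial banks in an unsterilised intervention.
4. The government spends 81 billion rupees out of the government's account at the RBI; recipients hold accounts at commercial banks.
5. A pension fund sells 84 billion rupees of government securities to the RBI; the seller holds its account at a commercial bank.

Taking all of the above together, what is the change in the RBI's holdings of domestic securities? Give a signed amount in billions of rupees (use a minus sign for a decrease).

+35 billion

OMO sale (to banks) 73 billion rupees: securities removed from the RBI's portfolio → −73B.
OMO purchase (from banks) 24 billion rupees: securities added to the RBI's portfolio → +24B.
FX purchase 55 billion rupees: the RBI's securities portfolio is untouched → 0.
Government spending 81 billion rupees: the RBI's securities portfolio is untouched → 0.
Asset purchase (from non-banks) 84 billion rupees: securities added to the RBI's portfolio → +84B.
Net: −73 + 24 + 0 + 0 + 84 = +35 billion.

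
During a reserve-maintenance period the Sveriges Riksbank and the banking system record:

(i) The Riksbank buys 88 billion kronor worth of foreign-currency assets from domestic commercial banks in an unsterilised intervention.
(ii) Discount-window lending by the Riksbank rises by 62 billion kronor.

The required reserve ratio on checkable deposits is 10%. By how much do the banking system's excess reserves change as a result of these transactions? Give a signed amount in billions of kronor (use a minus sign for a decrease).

+150 billion

FX purchase 88 billion kronor: reserves +88B, deposits 0.
Discount-window loan 62 billion kronor: reserves +62B, deposits 0.
Totals: Δreserves = +150B, Δdeposits = 0.
Δrequired reserves = 10% × 0 = 0.
Δexcess reserves = Δreserves − Δrequired = +150B − (0) = +150 billion.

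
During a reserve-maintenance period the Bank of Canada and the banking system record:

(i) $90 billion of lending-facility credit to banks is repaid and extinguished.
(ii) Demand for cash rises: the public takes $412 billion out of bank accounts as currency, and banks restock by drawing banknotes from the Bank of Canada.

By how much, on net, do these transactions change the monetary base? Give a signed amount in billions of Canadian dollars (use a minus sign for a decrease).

Bank of Canada balance sheet:
  Assets:      Loans to banks −$90B
  Liabilities: Bank reserves −$502B, Currency in circulation +$412B
Commercial banking system:
  Assets:      Reserves at CB −$502B
  Liabilities: Checkable deposits −$412B, Borrowings from CB −$90B
Monetary base = currency + reserves: +$412B + (−$502B) = -$90 billion.

-$90 billion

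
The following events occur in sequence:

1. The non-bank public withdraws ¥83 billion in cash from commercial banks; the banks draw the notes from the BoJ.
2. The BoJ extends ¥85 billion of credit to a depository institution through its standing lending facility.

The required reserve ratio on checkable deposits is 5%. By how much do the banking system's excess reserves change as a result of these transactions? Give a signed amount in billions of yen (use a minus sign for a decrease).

Currency withdrawal ¥83 billion: reserves −¥83B, deposits −¥83B.
Discount-window loan ¥85 billion: reserves +¥85B, deposits 0.
Totals: Δreserves = +¥2B, Δdeposits = −¥83B.
Δrequired reserves = 5% × −¥83B = −¥4.15B.
Δexcess reserves = Δreserves − Δrequired = +¥2B − (−¥4.15B) = +¥6.15 billion.

+¥6.15 billion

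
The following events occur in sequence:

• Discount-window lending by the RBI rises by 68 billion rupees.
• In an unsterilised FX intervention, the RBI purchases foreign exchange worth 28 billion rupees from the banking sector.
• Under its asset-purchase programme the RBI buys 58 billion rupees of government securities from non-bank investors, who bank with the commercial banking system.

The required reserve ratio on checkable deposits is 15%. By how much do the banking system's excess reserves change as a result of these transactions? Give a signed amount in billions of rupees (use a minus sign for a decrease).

+145.3 billion

Discount-window loan 68 billion rupees: reserves +68B, deposits 0.
FX purchase 28 billion rupees: reserves +28B, deposits 0.
Asset purchase (from non-banks) 58 billion rupees: reserves +58B, deposits +58B.
Totals: Δreserves = +154B, Δdeposits = +58B.
Δrequired reserves = 15% × +58B = +8.7B.
Δexcess reserves = Δreserves − Δrequired = +154B − (+8.7B) = +145.3 billion.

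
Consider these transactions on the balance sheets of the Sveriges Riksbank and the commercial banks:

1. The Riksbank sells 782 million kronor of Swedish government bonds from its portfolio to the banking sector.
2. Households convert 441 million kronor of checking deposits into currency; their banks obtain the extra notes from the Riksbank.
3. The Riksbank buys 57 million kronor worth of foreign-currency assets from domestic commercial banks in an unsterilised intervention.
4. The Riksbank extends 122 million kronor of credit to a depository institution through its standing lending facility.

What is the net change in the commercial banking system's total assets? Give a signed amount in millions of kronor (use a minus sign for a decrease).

Riksbank balance sheet:
  Assets:      Securities −782M, Loans to banks +122M, Foreign assets +57M
  Liabilities: Bank reserves −1044M, Currency in circulation +441M
Commercial banking system:
  Assets:      Reserves at CB −1044M, Securities +782M, Foreign assets −57M
  Liabilities: Checkable deposits −441M, Borrowings from CB +122M
Change in total bank assets = -319 million.

-319 million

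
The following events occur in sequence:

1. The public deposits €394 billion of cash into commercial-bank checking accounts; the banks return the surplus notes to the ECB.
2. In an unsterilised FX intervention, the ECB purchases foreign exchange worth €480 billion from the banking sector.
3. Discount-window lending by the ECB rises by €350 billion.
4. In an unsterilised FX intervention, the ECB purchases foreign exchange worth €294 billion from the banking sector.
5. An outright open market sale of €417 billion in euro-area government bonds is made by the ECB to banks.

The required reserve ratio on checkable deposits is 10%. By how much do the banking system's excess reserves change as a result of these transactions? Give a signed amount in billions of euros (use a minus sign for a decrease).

Currency deposit €394 billion: reserves +€394B, deposits +€394B.
FX purchase €480 billion: reserves +€480B, deposits 0.
Discount-window loan €350 billion: reserves +€350B, deposits 0.
FX purchase €294 billion: reserves +€294B, deposits 0.
OMO sale (to banks) €417 billion: reserves −€417B, deposits 0.
Totals: Δreserves = +€1101B, Δdeposits = +€394B.
Δrequired reserves = 10% × +€394B = +€39.4B.
Δexcess reserves = Δreserves − Δrequired = +€1101B − (+€39.4B) = +€1061.6 billion.

+€1061.6 billion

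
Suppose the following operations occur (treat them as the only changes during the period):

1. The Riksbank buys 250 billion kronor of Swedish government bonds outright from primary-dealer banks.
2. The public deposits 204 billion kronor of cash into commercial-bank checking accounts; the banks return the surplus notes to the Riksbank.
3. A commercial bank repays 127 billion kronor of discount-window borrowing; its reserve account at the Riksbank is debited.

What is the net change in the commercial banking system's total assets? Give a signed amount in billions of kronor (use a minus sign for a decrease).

Riksbank balance sheet:
  Assets:      Securities +250B, Loans to banks −127B
  Liabilities: Bank reserves +327B, Currency in circulation −204B
Commercial banking system:
  Assets:      Reserves at CB +327B, Securities −250B
  Liabilities: Checkable deposits +204B, Borrowings from CB −127B
Change in total bank assets = +77 billion.

+77 billion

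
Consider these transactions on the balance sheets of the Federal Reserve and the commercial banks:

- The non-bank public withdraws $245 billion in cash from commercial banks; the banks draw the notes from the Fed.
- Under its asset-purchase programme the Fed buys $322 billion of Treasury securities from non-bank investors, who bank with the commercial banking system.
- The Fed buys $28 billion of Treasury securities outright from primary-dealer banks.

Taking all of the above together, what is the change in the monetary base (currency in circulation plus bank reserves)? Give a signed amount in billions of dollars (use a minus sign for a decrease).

Currency withdrawal $245 billion: just a shift between currency and reserves — both are base money → 0.
Asset purchase (from non-banks) $322 billion: Fed balance sheet expands → +$322B.
OMO purchase (from banks) $28 billion: Fed balance sheet expands → +$28B.
Net: 0 + 322 + 28 = +$350 billion.

+$350 billion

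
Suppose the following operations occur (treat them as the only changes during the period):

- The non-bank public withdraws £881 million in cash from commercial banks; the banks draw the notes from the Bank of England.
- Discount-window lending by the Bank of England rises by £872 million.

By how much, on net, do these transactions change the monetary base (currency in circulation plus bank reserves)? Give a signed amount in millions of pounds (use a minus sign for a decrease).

+£872 million

Bank of England balance sheet:
  Assets:      Loans to banks +£872M
  Liabilities: Bank reserves −£9M, Currency in circulation +£881M
Commercial banking system:
  Assets:      Reserves at CB −£9M
  Liabilities: Checkable deposits −£881M, Borrowings from CB +£872M
Monetary base = currency + reserves: +£881M + (−£9M) = +£872 million.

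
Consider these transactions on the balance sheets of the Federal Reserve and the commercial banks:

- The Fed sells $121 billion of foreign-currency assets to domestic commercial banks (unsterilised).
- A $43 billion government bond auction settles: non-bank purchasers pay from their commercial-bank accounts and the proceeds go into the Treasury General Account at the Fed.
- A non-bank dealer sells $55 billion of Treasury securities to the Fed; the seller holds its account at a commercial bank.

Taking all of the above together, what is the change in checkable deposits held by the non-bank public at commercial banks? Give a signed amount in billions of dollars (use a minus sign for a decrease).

+$12 billion

FX sale $121 billion: the counterparty is a bank, so public deposits are unchanged → 0.
Government account inflow $43 billion: non-bank counterparties' bank balances fall → −$43B.
Asset purchase (from non-banks) $55 billion: non-bank counterparties' bank balances rise → +$55B.
Net: 0 − 43 + 55 = +$12 billion.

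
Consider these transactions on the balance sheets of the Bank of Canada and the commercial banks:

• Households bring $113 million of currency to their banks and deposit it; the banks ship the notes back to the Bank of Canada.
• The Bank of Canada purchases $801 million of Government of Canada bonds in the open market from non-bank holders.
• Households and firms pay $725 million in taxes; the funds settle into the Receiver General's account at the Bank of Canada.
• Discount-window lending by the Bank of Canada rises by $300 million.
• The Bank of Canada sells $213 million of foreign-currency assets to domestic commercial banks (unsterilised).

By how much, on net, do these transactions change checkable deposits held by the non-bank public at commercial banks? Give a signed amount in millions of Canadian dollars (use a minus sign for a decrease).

Bank of Canada balance sheet:
  Assets:      Securities +$801M, Loans to banks +$300M, Foreign assets −$213M
  Liabilities: Bank reserves +$276M, Currency in circulation −$113M, Government deposits +$725M
Commercial banking system:
  Assets:      Reserves at CB +$276M, Foreign assets +$213M
  Liabilities: Checkable deposits +$189M, Borrowings from CB +$300M
So the change in checkable deposits held by the non-bank public at commercial banks is +$189 million.

+$189 million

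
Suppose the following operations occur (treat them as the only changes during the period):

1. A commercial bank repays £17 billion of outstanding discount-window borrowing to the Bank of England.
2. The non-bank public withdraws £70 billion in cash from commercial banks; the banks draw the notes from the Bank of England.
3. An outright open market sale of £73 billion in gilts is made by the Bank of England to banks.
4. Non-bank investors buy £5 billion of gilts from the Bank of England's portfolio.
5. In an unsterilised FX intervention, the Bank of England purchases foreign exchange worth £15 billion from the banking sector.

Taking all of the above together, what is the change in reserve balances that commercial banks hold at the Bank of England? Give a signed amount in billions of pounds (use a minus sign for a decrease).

-£150 billion

Discount-window repayment £17 billion: repayment is debited from reserves → −£17B.
Currency withdrawal £70 billion: banks swap reserves for currency → −£70B.
OMO sale (to banks) £73 billion: the buying banks pay out of their reserve balances → −£73B.
Asset sale (to non-banks) £5 billion: the non-bank buyers' banks settle from reserves → −£5B.
FX purchase £15 billion: the Bank of England pays by crediting reserve accounts → +£15B.
Net: −17 − 70 − 73 − 5 + 15 = -£150 billion.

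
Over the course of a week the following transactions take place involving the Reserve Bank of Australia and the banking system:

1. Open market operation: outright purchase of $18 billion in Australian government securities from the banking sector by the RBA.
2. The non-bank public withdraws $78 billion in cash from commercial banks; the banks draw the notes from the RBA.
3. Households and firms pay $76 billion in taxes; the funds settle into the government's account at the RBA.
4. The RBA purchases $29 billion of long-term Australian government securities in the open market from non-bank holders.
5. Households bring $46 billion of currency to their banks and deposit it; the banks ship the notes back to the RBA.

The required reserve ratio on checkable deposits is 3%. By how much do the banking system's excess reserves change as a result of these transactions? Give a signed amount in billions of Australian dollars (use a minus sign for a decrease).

-$58.63 billion

OMO purchase (from banks) $18 billion: reserves +$18B, deposits 0.
Currency withdrawal $78 billion: reserves −$78B, deposits −$78B.
Government account inflow $76 billion: reserves −$76B, deposits −$76B.
Asset purchase (from non-banks) $29 billion: reserves +$29B, deposits +$29B.
Currency deposit $46 billion: reserves +$46B, deposits +$46B.
Totals: Δreserves = −$61B, Δdeposits = −$79B.
Δrequired reserves = 3% × −$79B = −$2.37B.
Δexcess reserves = Δreserves − Δrequired = −$61B − (−$2.37B) = -$58.63 billion.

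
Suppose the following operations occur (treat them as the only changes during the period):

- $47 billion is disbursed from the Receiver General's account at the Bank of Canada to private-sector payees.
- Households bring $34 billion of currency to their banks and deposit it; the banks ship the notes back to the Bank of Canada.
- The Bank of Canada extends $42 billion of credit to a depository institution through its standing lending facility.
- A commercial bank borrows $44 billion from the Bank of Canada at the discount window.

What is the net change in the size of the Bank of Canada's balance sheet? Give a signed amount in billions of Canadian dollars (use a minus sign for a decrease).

+$86 billion

Government spending $47 billion: only the composition of liabilities changes → 0.
Currency deposit $34 billion: only the composition of liabilities changes → 0.
Discount-window loan $42 billion: a Bank of Canada asset is acquired → +$42B.
Discount-window loan $44 billion: a Bank of Canada asset is acquired → +$44B.
Net: 0 + 0 + 42 + 44 = +$86 billion.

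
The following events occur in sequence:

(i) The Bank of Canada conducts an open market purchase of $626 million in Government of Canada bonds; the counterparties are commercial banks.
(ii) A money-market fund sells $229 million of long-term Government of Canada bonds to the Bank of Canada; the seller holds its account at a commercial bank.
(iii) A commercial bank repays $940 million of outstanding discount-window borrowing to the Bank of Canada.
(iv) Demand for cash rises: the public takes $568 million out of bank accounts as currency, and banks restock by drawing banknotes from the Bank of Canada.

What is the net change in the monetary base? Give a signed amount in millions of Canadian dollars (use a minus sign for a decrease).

OMO purchase (from banks) $626 million: Bank of Canada balance sheet expands → +$626M.
Asset purchase (from non-banks) $229 million: Bank of Canada balance sheet expands → +$229M.
Discount-window repayment $940 million: Bank of Canada balance sheet contracts → −$940M.
Currency withdrawal $568 million: just a shift between currency and reserves — both are base money → 0.
Net: 626 + 229 − 940 + 0 = -$85 million.

-$85 million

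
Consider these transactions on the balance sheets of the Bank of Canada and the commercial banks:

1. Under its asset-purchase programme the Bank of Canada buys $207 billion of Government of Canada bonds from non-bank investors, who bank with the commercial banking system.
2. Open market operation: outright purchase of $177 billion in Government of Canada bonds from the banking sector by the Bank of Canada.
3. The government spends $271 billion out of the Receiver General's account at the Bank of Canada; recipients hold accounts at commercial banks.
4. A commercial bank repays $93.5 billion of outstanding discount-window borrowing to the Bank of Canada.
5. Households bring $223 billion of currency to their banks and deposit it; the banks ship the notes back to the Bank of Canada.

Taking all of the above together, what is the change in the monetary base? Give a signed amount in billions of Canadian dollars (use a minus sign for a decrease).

+$561.5 billion

Bank of Canada balance sheet:
  Assets:      Securities +$384B, Loans to banks −$93.5B
  Liabilities: Bank reserves +$784.5B, Currency in circulation −$223B, Government deposits −$271B
Commercial banking system:
  Assets:      Reserves at CB +$784.5B, Securities −$177B
  Liabilities: Checkable deposits +$701B, Borrowings from CB −$93.5B
Monetary base = currency + reserves: −$223B + (+$784.5B) = +$561.5 billion.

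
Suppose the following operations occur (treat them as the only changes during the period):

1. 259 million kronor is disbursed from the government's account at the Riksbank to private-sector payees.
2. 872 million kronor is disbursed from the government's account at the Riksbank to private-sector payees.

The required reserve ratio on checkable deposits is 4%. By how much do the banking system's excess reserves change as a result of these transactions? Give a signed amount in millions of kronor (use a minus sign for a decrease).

Government spending 259 million kronor: reserves +259M, deposits +259M.
Government spending 872 million kronor: reserves +872M, deposits +872M.
Totals: Δreserves = +1131M, Δdeposits = +1131M.
Δrequired reserves = 4% × +1131M = +45.24M.
Δexcess reserves = Δreserves − Δrequired = +1131M − (+45.24M) = +1085.76 million.

+1085.76 million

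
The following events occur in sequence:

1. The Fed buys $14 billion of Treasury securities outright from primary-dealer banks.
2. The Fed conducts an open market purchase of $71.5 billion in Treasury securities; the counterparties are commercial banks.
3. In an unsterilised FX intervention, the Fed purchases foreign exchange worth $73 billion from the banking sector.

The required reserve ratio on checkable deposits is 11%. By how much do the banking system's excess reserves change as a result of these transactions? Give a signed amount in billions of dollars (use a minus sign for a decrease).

OMO purchase (from banks) $14 billion: reserves +$14B, deposits 0.
OMO purchase (from banks) $71.5 billion: reserves +$71.5B, deposits 0.
FX purchase $73 billion: reserves +$73B, deposits 0.
Totals: Δreserves = +$158.5B, Δdeposits = 0.
Δrequired reserves = 11% × 0 = 0.
Δexcess reserves = Δreserves − Δrequired = +$158.5B − (0) = +$158.5 billion.

+$158.5 billion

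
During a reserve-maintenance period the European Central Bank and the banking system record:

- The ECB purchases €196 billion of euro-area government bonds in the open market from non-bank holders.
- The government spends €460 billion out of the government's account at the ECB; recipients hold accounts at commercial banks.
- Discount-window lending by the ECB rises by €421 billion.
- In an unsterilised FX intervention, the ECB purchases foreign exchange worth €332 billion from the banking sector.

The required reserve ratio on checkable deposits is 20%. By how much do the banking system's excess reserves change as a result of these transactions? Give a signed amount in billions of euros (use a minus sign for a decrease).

+€1277.8 billion

Asset purchase (from non-banks) €196 billion: reserves +€196B, deposits +€196B.
Government spending €460 billion: reserves +€460B, deposits +€460B.
Discount-window loan €421 billion: reserves +€421B, deposits 0.
FX purchase €332 billion: reserves +€332B, deposits 0.
Totals: Δreserves = +€1409B, Δdeposits = +€656B.
Δrequired reserves = 20% × +€656B = +€131.2B.
Δexcess reserves = Δreserves − Δrequired = +€1409B − (+€131.2B) = +€1277.8 billion.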